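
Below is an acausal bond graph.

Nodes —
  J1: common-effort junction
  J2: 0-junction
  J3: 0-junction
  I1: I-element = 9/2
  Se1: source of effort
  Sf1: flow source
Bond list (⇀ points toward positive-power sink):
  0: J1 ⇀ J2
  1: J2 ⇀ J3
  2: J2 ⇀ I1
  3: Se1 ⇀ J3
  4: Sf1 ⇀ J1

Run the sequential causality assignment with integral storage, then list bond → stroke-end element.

β3 →J3  (Se1 fixes effort; stroke away)
β4 →Sf1  (Sf1 fixes flow; stroke at Sf1)
β0 →J1  (closing 0-jn rule on J1)
β1 →J2  (J3 effort already set via bond 3)
β2 →I1  (0-jn J2 has e-setter on 1)

bond 0 stroke→J1
bond 1 stroke→J2
bond 2 stroke→I1
bond 3 stroke→J3
bond 4 stroke→Sf1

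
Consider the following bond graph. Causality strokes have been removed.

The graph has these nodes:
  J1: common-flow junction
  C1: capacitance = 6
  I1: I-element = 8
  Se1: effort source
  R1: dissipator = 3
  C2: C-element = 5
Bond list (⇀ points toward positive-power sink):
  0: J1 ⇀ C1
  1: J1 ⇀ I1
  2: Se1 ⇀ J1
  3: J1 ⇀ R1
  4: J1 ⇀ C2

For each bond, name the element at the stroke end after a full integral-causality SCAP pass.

b0 →J1
b1 →I1
b2 →J1
b3 →J1
b4 →J1

#2 →J1  (source Se1 imposes e)
#0 →J1  (C1: C, integral causality)
#1 →I1  (I1 outputs flow p/I1)
#3 →J1  (1-jn J1 has f-setter on 1)
#4 →J1  (J1: bond 1 brought flow, rest push out)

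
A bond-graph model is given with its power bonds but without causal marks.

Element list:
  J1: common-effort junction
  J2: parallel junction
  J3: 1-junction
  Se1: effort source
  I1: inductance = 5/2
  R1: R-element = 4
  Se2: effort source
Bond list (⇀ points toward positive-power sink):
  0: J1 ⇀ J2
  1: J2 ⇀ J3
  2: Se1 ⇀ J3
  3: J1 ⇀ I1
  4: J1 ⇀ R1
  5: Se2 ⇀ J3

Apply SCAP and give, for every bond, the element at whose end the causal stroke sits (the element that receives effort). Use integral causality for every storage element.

β2 stroke at J3  (Se1 fixes effort; stroke away)
β5 stroke at J3  (Se2: effort source, stroke at far end)
β1 stroke at J2  (J3 needs exactly one f-in)
β0 stroke at J1  (J2: bond 1 brought effort, rest push out)
β3 stroke at I1  (0-jn J1 has e-setter on 0)
β4 stroke at R1  (J1: bond 0 brought effort, rest push out)

b0 stroke→J1
b1 stroke→J2
b2 stroke→J3
b3 stroke→I1
b4 stroke→R1
b5 stroke→J3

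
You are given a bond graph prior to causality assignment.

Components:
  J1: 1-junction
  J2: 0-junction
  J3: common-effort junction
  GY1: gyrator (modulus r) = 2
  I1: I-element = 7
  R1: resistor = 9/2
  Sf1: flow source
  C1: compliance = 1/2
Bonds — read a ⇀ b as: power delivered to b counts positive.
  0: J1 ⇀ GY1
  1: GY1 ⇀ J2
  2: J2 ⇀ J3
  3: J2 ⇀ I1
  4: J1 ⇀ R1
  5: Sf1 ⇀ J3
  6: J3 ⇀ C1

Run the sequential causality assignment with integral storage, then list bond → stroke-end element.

bond 0 stroke→GY1
bond 1 stroke→GY1
bond 2 stroke→J2
bond 3 stroke→I1
bond 4 stroke→J1
bond 5 stroke→Sf1
bond 6 stroke→J3

β5 stroke→Sf1  (Sf1 fixes flow; stroke at Sf1)
β3 stroke→I1  (I1 outputs flow p/I1)
β6 stroke→J3  (prefer integral on C1)
β2 stroke→J2  (J3 effort already set via bond 6)
β1 stroke→GY1  (J2 effort already set via bond 2)
β0 stroke→GY1  (GY1 both-in/both-out from 1)
β4 stroke→J1  (J1: bond 0 brought flow, rest push out)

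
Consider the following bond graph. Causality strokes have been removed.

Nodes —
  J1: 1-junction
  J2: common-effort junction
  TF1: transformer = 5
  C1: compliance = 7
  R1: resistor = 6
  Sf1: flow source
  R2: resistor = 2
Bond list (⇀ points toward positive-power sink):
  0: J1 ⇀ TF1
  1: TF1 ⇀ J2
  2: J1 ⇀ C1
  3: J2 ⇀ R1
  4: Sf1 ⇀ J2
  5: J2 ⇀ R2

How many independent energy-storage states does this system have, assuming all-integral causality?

1  (C1 all integral)

b4 stroke→Sf1  (Sf1: flow source, stroke at near end)
b2 stroke→J1  (C1 integral (e out))
b0 stroke→TF1  (J1: last free bond brings flow in)
b1 stroke→J2  (TF1 one-in-one-out from 0)
b3 stroke→R1  (J2: bond 1 brought effort, rest push out)
b5 stroke→R2  (common-e at J2 fixed by 1)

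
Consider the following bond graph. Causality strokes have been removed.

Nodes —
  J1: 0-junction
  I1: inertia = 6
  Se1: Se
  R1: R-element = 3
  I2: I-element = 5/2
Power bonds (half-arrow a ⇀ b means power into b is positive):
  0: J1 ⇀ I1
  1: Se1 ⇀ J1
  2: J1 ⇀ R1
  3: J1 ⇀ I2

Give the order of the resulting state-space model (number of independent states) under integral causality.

b1 |J1  (Se1 fixes effort; stroke away)
b0 |I1  (common-e at J1 fixed by 1)
b2 |R1  (0-jn J1 has e-setter on 1)
b3 |I2  (J1 effort already set via bond 1)

2  (I1, I2 all integral)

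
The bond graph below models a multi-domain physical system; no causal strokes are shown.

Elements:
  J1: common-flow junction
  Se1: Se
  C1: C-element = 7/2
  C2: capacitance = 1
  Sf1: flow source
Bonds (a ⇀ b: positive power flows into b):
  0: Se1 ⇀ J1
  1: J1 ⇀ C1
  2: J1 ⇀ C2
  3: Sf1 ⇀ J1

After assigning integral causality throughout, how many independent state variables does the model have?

2  (C1, C2 all integral)

#0 →J1  (Se1 (Se) sets effort on bond)
#3 →Sf1  (source Sf1 imposes f)
#1 →J1  (common-f at J1 fixed by 3)
#2 →J1  (common-f at J1 fixed by 3)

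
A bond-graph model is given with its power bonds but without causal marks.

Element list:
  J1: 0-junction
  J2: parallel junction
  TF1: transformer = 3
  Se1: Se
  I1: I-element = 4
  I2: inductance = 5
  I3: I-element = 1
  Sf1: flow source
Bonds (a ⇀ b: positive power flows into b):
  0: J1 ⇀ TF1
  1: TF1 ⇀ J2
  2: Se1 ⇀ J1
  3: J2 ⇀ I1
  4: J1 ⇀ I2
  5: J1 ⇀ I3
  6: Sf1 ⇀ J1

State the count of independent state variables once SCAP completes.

bond 2 |J1  (source Se1 imposes e)
bond 6 |Sf1  (Sf1: flow source, stroke at near end)
bond 0 |TF1  (0-jn J1 has e-setter on 2)
bond 4 |I2  (0-jn J1 has e-setter on 2)
bond 5 |I3  (common-e at J1 fixed by 2)
bond 1 |J2  (TF1 one-in-one-out from 0)
bond 3 |I1  (J2 effort already set via bond 1)

3  (I1, I2, I3 all integral)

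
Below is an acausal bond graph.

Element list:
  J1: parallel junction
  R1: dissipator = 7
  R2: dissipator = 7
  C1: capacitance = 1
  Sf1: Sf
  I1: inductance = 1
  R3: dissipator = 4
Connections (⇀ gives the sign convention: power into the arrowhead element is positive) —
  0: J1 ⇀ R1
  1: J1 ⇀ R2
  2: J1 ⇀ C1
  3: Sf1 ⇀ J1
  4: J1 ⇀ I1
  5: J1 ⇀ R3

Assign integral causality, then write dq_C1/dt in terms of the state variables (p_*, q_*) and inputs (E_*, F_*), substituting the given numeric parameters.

dq_C1/dt = F_Sf1 - p_I1 - 15*q_C1/28

b3 |Sf1  (Sf1 fixes flow; stroke at Sf1)
b2 |J1  (prefer integral on C1)
b0 |R1  (J1 effort already set via bond 2)
b1 |R2  (0-jn J1 has e-setter on 2)
b4 |I1  (0-jn J1 has e-setter on 2)
b5 |R3  (J1 effort already set via bond 2)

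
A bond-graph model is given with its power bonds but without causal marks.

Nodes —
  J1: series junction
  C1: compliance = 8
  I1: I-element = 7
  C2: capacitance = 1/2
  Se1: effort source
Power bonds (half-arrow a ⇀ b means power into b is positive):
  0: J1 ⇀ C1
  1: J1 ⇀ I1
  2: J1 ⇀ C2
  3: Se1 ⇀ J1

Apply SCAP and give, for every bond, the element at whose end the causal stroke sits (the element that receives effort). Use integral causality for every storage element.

#3 →J1  (Se1: effort source, stroke at far end)
#0 →J1  (C1: C, integral causality)
#1 →I1  (I1 outputs flow p/I1)
#2 →J1  (1-jn J1 has f-setter on 1)

β0 |J1
β1 |I1
β2 |J1
β3 |J1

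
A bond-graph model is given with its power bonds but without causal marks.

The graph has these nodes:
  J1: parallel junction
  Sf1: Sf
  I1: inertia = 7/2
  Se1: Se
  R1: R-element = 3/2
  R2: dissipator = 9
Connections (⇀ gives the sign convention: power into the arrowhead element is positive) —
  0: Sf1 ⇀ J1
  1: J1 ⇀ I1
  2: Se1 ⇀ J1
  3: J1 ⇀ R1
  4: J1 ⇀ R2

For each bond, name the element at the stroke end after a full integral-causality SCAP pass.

b0 stroke→Sf1  (Sf1 fixes flow; stroke at Sf1)
b2 stroke→J1  (Se1: effort source, stroke at far end)
b1 stroke→I1  (0-jn J1 has e-setter on 2)
b3 stroke→R1  (J1 effort already set via bond 2)
b4 stroke→R2  (J1 effort already set via bond 2)

β0 |Sf1
β1 |I1
β2 |J1
β3 |R1
β4 |R2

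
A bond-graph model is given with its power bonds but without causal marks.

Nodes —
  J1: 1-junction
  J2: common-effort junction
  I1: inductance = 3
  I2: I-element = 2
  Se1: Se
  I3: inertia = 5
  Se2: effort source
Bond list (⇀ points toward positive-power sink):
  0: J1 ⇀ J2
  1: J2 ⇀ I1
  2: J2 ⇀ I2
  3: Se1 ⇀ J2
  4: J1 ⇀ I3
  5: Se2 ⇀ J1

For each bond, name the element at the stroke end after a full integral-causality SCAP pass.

#3 stroke→J2  (source Se1 imposes e)
#5 stroke→J1  (Se2 (Se) sets effort on bond)
#0 stroke→J1  (J2: bond 3 brought effort, rest push out)
#1 stroke→I1  (J2 effort already set via bond 3)
#2 stroke→I2  (0-jn J2 has e-setter on 3)
#4 stroke→I3  (J1: last free bond brings flow in)

b0 stroke→J1
b1 stroke→I1
b2 stroke→I2
b3 stroke→J2
b4 stroke→I3
b5 stroke→J1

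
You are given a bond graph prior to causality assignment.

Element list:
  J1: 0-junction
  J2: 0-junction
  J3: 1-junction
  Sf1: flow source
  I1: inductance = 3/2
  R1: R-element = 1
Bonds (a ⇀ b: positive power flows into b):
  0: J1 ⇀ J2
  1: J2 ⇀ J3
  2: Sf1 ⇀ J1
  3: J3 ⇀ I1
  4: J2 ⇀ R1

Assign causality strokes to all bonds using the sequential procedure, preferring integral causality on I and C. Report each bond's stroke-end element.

#0 stroke→J1
#1 stroke→J3
#2 stroke→Sf1
#3 stroke→I1
#4 stroke→J2

bond 2 →Sf1  (source Sf1 imposes f)
bond 0 →J1  (J1: last free bond brings effort in)
bond 3 →I1  (prefer integral on I1)
bond 1 →J3  (J3 flow already set via bond 3)
bond 4 →J2  (J2: last free bond brings effort in)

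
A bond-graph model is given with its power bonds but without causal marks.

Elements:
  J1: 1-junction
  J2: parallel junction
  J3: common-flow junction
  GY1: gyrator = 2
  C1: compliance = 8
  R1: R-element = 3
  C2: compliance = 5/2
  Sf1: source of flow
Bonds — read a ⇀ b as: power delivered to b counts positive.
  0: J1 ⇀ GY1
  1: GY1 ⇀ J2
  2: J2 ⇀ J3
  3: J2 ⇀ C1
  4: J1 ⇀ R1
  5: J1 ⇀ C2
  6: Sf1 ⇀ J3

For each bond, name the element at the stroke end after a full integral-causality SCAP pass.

b0 |GY1
b1 |GY1
b2 |J3
b3 |J2
b4 |J1
b5 |J1
b6 |Sf1

β6 stroke at Sf1  (source Sf1 imposes f)
β2 stroke at J3  (common-f at J3 fixed by 6)
β3 stroke at J2  (C1 outputs effort q/C1)
β1 stroke at GY1  (J2 effort already set via bond 3)
β0 stroke at GY1  (through GY1, causality inverts; strokes same side of GY1)
β4 stroke at J1  (common-f at J1 fixed by 0)
β5 stroke at J1  (J1 flow already set via bond 0)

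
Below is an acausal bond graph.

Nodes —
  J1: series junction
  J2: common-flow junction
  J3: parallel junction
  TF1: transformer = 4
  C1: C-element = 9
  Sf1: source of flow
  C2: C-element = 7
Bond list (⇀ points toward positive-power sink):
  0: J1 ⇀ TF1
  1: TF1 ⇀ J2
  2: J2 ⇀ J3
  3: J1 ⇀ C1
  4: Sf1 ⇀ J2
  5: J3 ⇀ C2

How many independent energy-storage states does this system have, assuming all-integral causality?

#4 →Sf1  (Sf1 fixes flow; stroke at Sf1)
#1 →J2  (common-f at J2 fixed by 4)
#2 →J2  (common-f at J2 fixed by 4)
#5 →J3  (closing 0-jn rule on J3)
#0 →TF1  (TF TF1: opposite of bond 1)
#3 →J1  (1-jn J1 has f-setter on 0)

2  (C1, C2 all integral)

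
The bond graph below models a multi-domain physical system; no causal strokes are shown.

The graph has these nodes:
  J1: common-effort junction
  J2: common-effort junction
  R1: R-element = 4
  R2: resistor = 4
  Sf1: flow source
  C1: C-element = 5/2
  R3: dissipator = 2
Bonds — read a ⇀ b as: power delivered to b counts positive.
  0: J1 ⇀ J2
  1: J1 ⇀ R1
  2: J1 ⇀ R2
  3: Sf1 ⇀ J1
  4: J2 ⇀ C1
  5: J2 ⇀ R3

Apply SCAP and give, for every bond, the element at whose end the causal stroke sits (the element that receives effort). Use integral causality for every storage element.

#3 →Sf1  (Sf1: flow source, stroke at near end)
#4 →J2  (C1 integral (e out))
#0 →J1  (J2 effort already set via bond 4)
#5 →R3  (0-jn J2 has e-setter on 4)
#1 →R1  (J1 effort already set via bond 0)
#2 →R2  (common-e at J1 fixed by 0)

β0 |J1
β1 |R1
β2 |R2
β3 |Sf1
β4 |J2
β5 |R3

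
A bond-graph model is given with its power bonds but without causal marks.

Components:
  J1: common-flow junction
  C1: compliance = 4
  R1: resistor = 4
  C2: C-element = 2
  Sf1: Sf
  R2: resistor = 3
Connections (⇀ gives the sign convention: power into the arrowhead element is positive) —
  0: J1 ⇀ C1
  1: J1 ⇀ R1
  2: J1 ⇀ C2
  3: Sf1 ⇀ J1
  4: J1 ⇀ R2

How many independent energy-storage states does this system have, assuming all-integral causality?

2  (C1, C2 all integral)

#3 →Sf1  (source Sf1 imposes f)
#0 →J1  (1-jn J1 has f-setter on 3)
#1 →J1  (1-jn J1 has f-setter on 3)
#2 →J1  (common-f at J1 fixed by 3)
#4 →J1  (J1 flow already set via bond 3)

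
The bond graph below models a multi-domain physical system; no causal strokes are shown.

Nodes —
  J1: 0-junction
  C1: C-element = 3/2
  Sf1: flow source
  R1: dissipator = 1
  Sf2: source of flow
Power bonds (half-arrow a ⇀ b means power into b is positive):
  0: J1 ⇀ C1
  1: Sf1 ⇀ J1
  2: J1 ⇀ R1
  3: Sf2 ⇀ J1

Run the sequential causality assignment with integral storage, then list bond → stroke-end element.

b1 stroke at Sf1  (Sf1: flow source, stroke at near end)
b3 stroke at Sf2  (source Sf2 imposes f)
b0 stroke at J1  (C1: C, integral causality)
b2 stroke at R1  (J1: bond 0 brought effort, rest push out)

bond 0 |J1
bond 1 |Sf1
bond 2 |R1
bond 3 |Sf2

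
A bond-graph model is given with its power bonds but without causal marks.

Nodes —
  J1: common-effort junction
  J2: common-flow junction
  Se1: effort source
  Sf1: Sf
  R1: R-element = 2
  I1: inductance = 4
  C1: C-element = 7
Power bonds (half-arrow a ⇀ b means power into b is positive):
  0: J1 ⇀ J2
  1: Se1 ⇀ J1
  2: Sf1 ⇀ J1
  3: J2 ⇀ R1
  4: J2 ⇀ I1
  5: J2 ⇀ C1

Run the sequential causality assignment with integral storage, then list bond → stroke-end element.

#0 stroke→J2
#1 stroke→J1
#2 stroke→Sf1
#3 stroke→J2
#4 stroke→I1
#5 stroke→J2

bond 1 →J1  (Se1 (Se) sets effort on bond)
bond 2 →Sf1  (source Sf1 imposes f)
bond 0 →J2  (0-jn J1 has e-setter on 1)
bond 4 →I1  (I1 outputs flow p/I1)
bond 3 →J2  (J2: bond 4 brought flow, rest push out)
bond 5 →J2  (common-f at J2 fixed by 4)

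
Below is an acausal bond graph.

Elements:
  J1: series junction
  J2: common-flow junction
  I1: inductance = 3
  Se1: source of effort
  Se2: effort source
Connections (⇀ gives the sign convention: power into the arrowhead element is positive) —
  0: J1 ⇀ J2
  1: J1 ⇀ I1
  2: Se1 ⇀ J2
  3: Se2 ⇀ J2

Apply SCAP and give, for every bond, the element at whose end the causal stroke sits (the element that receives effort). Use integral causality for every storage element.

b0 |J1
b1 |I1
b2 |J2
b3 |J2

β2 →J2  (Se1 (Se) sets effort on bond)
β3 →J2  (Se2 fixes effort; stroke away)
β0 →J1  (closing 1-jn rule on J2)
β1 →I1  (J1 needs exactly one f-in)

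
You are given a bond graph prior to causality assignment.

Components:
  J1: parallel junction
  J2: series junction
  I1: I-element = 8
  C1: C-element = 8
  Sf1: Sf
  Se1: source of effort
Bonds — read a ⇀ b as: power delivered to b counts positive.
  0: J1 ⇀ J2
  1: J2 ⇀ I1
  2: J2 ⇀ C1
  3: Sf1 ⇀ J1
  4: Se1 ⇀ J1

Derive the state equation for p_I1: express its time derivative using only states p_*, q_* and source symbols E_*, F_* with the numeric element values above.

dp_I1/dt = E_Se1 - q_C1/8

b3 stroke→Sf1  (Sf1 fixes flow; stroke at Sf1)
b4 stroke→J1  (Se1 (Se) sets effort on bond)
b0 stroke→J2  (J1: bond 4 brought effort, rest push out)
b1 stroke→I1  (I1 integral (f out))
b2 stroke→J2  (J2: bond 1 brought flow, rest push out)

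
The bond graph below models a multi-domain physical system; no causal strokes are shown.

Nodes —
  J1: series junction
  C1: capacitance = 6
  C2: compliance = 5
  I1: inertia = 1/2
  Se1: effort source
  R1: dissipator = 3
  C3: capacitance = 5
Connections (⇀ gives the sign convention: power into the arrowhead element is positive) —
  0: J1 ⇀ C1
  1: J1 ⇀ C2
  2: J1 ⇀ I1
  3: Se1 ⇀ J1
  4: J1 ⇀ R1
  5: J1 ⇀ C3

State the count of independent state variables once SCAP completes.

b3 →J1  (Se1 (Se) sets effort on bond)
b0 →J1  (C1 outputs effort q/C1)
b1 →J1  (C2 integral (e out))
b2 →I1  (prefer integral on I1)
b4 →J1  (J1 flow already set via bond 2)
b5 →J1  (1-jn J1 has f-setter on 2)

4  (C1, C2, C3, I1 all integral)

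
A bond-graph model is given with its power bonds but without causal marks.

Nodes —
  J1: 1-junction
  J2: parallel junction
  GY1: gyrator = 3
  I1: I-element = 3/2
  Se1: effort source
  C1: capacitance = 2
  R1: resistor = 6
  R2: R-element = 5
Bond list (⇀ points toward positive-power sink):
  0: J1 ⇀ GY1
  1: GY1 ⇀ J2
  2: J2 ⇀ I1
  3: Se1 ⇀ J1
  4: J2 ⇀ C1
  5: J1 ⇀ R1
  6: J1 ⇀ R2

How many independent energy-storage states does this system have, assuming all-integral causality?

2  (C1, I1 all integral)

β3 |J1  (source Se1 imposes e)
β2 |I1  (I1 outputs flow p/I1)
β4 |J2  (C1 integral (e out))
β1 |GY1  (0-jn J2 has e-setter on 4)
β0 |GY1  (GY GY1: same side as bond 1)
β5 |J1  (common-f at J1 fixed by 0)
β6 |J1  (common-f at J1 fixed by 0)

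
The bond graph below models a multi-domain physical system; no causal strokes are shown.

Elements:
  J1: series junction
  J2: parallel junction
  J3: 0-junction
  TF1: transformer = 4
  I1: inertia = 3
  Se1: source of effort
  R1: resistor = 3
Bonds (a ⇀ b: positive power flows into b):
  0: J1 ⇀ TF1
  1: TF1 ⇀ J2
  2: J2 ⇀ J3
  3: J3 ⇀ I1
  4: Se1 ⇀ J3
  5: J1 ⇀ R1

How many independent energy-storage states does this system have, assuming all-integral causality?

b4 |J3  (Se1 (Se) sets effort on bond)
b2 |J2  (0-jn J3 has e-setter on 4)
b3 |I1  (J3 effort already set via bond 4)
b1 |TF1  (common-e at J2 fixed by 2)
b0 |J1  (through TF1, causality passes straight; one stroke at TF1)
b5 |R1  (closing 1-jn rule on J1)

1  (I1 all integral)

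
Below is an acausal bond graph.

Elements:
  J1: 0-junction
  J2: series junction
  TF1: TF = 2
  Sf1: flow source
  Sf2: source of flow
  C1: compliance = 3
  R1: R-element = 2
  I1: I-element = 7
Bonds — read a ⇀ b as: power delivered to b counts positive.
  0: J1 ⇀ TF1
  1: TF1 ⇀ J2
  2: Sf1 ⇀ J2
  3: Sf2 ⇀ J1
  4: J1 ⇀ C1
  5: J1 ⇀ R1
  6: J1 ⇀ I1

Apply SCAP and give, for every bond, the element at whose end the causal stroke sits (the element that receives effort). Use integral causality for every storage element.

bond 0 |TF1
bond 1 |J2
bond 2 |Sf1
bond 3 |Sf2
bond 4 |J1
bond 5 |R1
bond 6 |I1

#2 |Sf1  (Sf1 (Sf) sets flow on bond)
#3 |Sf2  (Sf2: flow source, stroke at near end)
#1 |J2  (1-jn J2 has f-setter on 2)
#0 |TF1  (TF1 one-in-one-out from 1)
#4 |J1  (C1: C, integral causality)
#5 |R1  (0-jn J1 has e-setter on 4)
#6 |I1  (common-e at J1 fixed by 4)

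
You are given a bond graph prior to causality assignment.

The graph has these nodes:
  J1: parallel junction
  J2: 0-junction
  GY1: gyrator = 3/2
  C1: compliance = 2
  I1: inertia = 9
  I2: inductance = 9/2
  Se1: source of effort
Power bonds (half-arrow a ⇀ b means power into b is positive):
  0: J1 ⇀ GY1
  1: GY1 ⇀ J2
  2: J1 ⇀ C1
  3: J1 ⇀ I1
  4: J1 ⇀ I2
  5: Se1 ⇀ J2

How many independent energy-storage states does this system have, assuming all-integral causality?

b5 |J2  (Se1 (Se) sets effort on bond)
b1 |GY1  (J2 effort already set via bond 5)
b0 |GY1  (through GY1, causality inverts; strokes same side of GY1)
b2 |J1  (C1 integral (e out))
b3 |I1  (0-jn J1 has e-setter on 2)
b4 |I2  (0-jn J1 has e-setter on 2)

3  (C1, I1, I2 all integral)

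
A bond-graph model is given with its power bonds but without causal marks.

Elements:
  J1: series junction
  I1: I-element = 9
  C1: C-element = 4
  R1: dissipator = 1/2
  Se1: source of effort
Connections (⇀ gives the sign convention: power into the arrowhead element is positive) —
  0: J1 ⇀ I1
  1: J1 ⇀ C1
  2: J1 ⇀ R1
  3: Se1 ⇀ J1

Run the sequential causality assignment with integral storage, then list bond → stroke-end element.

bond 0 stroke→I1
bond 1 stroke→J1
bond 2 stroke→J1
bond 3 stroke→J1

bond 3 |J1  (Se1: effort source, stroke at far end)
bond 0 |I1  (I1 outputs flow p/I1)
bond 1 |J1  (J1: bond 0 brought flow, rest push out)
bond 2 |J1  (common-f at J1 fixed by 0)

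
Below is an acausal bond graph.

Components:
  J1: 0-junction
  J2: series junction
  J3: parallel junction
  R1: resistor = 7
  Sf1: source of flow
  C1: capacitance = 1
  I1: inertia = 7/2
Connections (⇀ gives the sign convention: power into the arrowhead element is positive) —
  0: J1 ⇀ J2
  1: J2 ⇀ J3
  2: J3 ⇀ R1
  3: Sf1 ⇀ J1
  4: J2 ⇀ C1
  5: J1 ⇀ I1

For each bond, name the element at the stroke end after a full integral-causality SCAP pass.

#3 →Sf1  (Sf1: flow source, stroke at near end)
#4 →J2  (prefer integral on C1)
#5 →I1  (I1: I, integral causality)
#0 →J1  (closing 0-jn rule on J1)
#1 →J2  (J2: bond 0 brought flow, rest push out)
#2 →J3  (J3: last free bond brings effort in)

#0 stroke at J1
#1 stroke at J2
#2 stroke at J3
#3 stroke at Sf1
#4 stroke at J2
#5 stroke at I1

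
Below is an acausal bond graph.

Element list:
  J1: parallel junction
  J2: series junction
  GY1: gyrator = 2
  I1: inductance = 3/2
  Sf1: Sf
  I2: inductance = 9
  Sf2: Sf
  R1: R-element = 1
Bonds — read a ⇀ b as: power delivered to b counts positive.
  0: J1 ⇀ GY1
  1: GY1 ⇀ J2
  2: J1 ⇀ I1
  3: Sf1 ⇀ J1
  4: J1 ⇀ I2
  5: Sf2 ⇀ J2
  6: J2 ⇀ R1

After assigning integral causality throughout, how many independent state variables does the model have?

2  (I1, I2 all integral)

bond 3 stroke at Sf1  (Sf1 (Sf) sets flow on bond)
bond 5 stroke at Sf2  (Sf2 fixes flow; stroke at Sf2)
bond 1 stroke at J2  (1-jn J2 has f-setter on 5)
bond 6 stroke at J2  (1-jn J2 has f-setter on 5)
bond 0 stroke at J1  (GY1 both-in/both-out from 1)
bond 2 stroke at I1  (J1: bond 0 brought effort, rest push out)
bond 4 stroke at I2  (common-e at J1 fixed by 0)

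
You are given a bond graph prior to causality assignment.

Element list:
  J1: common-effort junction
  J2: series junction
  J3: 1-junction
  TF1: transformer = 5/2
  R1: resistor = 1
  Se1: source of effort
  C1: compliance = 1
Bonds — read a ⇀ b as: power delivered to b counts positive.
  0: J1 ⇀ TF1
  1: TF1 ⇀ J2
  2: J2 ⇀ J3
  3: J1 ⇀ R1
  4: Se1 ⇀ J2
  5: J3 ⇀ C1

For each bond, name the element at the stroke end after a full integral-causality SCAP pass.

b4 stroke→J2  (Se1: effort source, stroke at far end)
b5 stroke→J3  (C1 outputs effort q/C1)
b2 stroke→J2  (only one flow-in slot at J3)
b1 stroke→TF1  (closing 1-jn rule on J2)
b0 stroke→J1  (TF TF1: opposite of bond 1)
b3 stroke→R1  (common-e at J1 fixed by 0)

bond 0 →J1
bond 1 →TF1
bond 2 →J2
bond 3 →R1
bond 4 →J2
bond 5 →J3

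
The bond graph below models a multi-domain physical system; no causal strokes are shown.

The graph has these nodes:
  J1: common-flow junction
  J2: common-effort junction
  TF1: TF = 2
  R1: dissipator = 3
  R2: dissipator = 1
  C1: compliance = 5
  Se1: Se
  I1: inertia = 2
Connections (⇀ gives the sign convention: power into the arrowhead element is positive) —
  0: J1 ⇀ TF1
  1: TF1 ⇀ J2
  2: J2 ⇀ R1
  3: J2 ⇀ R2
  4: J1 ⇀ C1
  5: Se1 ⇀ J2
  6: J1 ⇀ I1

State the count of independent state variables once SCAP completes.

b5 stroke at J2  (Se1: effort source, stroke at far end)
b1 stroke at TF1  (J2 effort already set via bond 5)
b2 stroke at R1  (J2: bond 5 brought effort, rest push out)
b3 stroke at R2  (0-jn J2 has e-setter on 5)
b0 stroke at J1  (TF1 one-in-one-out from 1)
b4 stroke at J1  (C1: C, integral causality)
b6 stroke at I1  (only one flow-in slot at J1)

2  (C1, I1 all integral)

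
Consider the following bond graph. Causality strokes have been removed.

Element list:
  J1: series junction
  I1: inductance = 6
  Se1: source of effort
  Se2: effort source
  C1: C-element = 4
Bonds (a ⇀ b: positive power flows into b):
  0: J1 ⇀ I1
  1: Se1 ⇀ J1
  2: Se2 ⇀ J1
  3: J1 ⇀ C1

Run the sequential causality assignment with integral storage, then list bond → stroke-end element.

bond 1 |J1  (source Se1 imposes e)
bond 2 |J1  (Se2 (Se) sets effort on bond)
bond 0 |I1  (I1 integral (f out))
bond 3 |J1  (common-f at J1 fixed by 0)

#0 stroke at I1
#1 stroke at J1
#2 stroke at J1
#3 stroke at J1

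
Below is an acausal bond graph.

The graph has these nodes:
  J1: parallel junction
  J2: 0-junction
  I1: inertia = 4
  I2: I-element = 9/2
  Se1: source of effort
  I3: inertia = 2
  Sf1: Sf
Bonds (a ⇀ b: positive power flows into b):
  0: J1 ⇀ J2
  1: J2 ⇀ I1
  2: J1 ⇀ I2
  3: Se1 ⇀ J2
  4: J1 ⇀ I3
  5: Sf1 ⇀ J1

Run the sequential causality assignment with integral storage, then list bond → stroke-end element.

β0 →J1
β1 →I1
β2 →I2
β3 →J2
β4 →I3
β5 →Sf1

β3 →J2  (Se1 fixes effort; stroke away)
β5 →Sf1  (Sf1 (Sf) sets flow on bond)
β0 →J1  (0-jn J2 has e-setter on 3)
β1 →I1  (J2 effort already set via bond 3)
β2 →I2  (J1 effort already set via bond 0)
β4 →I3  (common-e at J1 fixed by 0)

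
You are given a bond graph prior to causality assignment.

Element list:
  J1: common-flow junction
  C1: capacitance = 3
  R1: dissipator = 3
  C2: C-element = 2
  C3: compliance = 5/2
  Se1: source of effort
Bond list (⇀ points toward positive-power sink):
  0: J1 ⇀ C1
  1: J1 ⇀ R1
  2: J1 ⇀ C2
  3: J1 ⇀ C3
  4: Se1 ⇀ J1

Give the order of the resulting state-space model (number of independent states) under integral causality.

3  (C1, C2, C3 all integral)

b4 stroke at J1  (source Se1 imposes e)
b0 stroke at J1  (prefer integral on C1)
b2 stroke at J1  (prefer integral on C2)
b3 stroke at J1  (C3: C, integral causality)
b1 stroke at R1  (only one flow-in slot at J1)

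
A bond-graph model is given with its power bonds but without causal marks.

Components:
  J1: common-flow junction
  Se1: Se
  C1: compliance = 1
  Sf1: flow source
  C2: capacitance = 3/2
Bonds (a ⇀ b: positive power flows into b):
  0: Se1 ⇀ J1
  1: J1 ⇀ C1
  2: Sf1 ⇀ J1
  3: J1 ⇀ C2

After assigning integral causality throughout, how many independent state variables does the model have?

bond 0 →J1  (Se1 fixes effort; stroke away)
bond 2 →Sf1  (source Sf1 imposes f)
bond 1 →J1  (J1 flow already set via bond 2)
bond 3 →J1  (common-f at J1 fixed by 2)

2  (C1, C2 all integral)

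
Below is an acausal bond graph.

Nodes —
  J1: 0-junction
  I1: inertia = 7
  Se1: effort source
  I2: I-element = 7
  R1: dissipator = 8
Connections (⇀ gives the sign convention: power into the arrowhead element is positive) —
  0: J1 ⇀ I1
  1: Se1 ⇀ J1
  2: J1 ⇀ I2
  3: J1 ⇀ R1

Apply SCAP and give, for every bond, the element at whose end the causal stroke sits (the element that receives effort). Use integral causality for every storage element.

b0 →I1
b1 →J1
b2 →I2
b3 →R1

β1 stroke at J1  (Se1 (Se) sets effort on bond)
β0 stroke at I1  (0-jn J1 has e-setter on 1)
β2 stroke at I2  (common-e at J1 fixed by 1)
β3 stroke at R1  (0-jn J1 has e-setter on 1)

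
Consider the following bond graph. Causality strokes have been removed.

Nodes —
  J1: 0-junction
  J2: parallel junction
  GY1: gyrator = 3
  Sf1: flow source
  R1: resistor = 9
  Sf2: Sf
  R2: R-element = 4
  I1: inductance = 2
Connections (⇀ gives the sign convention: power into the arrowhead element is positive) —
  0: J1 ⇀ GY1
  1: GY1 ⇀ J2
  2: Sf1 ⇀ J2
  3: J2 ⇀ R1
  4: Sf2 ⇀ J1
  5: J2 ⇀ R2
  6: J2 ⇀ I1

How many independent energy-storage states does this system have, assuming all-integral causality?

#2 stroke→Sf1  (Sf1 fixes flow; stroke at Sf1)
#4 stroke→Sf2  (Sf2 (Sf) sets flow on bond)
#0 stroke→J1  (J1: last free bond brings effort in)
#1 stroke→J2  (through GY1, causality inverts; strokes same side of GY1)
#3 stroke→R1  (J2 effort already set via bond 1)
#5 stroke→R2  (J2: bond 1 brought effort, rest push out)
#6 stroke→I1  (J2: bond 1 brought effort, rest push out)

1  (I1 all integral)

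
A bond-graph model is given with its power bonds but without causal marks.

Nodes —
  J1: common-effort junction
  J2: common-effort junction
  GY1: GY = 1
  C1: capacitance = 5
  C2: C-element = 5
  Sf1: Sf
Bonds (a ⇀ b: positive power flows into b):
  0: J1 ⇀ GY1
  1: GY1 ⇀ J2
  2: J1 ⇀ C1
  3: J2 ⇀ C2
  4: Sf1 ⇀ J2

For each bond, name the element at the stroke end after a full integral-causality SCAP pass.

β4 stroke at Sf1  (source Sf1 imposes f)
β2 stroke at J1  (C1 integral (e out))
β0 stroke at GY1  (common-e at J1 fixed by 2)
β1 stroke at GY1  (GY1 both-in/both-out from 0)
β3 stroke at J2  (closing 0-jn rule on J2)

#0 →GY1
#1 →GY1
#2 →J1
#3 →J2
#4 →Sf1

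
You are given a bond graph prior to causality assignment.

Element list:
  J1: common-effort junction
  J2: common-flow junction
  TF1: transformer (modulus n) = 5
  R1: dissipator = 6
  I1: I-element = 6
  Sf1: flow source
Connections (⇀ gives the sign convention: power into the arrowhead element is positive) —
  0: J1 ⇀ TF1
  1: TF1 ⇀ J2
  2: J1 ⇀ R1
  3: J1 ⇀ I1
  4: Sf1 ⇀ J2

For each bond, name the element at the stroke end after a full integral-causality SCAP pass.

b0 →TF1
b1 →J2
b2 →J1
b3 →I1
b4 →Sf1

b4 →Sf1  (source Sf1 imposes f)
b1 →J2  (J2: bond 4 brought flow, rest push out)
b0 →TF1  (TF TF1: opposite of bond 1)
b3 →I1  (prefer integral on I1)
b2 →J1  (only one effort-in slot at J1)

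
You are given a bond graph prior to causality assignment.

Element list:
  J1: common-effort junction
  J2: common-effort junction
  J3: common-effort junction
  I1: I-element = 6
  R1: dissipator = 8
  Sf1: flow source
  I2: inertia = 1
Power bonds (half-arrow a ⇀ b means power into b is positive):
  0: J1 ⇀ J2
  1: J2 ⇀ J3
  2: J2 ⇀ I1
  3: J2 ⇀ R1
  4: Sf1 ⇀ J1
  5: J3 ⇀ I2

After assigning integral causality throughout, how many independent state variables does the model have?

bond 4 →Sf1  (Sf1: flow source, stroke at near end)
bond 0 →J1  (closing 0-jn rule on J1)
bond 2 →I1  (I1 integral (f out))
bond 5 →I2  (I2 integral (f out))
bond 1 →J3  (closing 0-jn rule on J3)
bond 3 →J2  (J2 needs exactly one e-in)

2  (I1, I2 all integral)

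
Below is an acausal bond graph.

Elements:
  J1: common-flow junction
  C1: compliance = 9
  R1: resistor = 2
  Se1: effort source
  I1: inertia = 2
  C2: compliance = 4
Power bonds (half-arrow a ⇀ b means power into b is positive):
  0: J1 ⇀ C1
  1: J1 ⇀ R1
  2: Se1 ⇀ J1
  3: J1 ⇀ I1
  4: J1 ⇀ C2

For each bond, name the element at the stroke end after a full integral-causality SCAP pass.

bond 0 →J1
bond 1 →J1
bond 2 →J1
bond 3 →I1
bond 4 →J1

bond 2 stroke→J1  (Se1 fixes effort; stroke away)
bond 0 stroke→J1  (C1 outputs effort q/C1)
bond 3 stroke→I1  (I1: I, integral causality)
bond 1 stroke→J1  (common-f at J1 fixed by 3)
bond 4 stroke→J1  (common-f at J1 fixed by 3)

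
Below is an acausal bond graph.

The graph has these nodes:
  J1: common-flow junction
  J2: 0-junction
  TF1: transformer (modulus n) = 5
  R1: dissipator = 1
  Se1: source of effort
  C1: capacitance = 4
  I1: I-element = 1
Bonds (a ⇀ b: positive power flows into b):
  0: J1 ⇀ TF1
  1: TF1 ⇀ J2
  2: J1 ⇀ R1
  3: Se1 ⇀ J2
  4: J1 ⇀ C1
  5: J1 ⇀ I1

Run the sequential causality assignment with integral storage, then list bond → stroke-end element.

bond 3 stroke at J2  (source Se1 imposes e)
bond 1 stroke at TF1  (J2 effort already set via bond 3)
bond 0 stroke at J1  (TF TF1: opposite of bond 1)
bond 4 stroke at J1  (C1 outputs effort q/C1)
bond 5 stroke at I1  (I1 integral (f out))
bond 2 stroke at J1  (J1 flow already set via bond 5)

#0 stroke at J1
#1 stroke at TF1
#2 stroke at J1
#3 stroke at J2
#4 stroke at J1
#5 stroke at I1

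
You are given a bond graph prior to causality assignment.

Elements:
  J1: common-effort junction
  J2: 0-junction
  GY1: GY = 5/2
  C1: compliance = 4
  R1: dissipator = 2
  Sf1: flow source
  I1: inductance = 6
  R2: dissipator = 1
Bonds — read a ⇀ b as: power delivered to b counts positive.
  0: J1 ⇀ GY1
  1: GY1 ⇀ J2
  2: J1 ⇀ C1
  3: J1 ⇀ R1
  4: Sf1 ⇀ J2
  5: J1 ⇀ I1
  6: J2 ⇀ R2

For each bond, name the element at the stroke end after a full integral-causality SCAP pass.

b4 |Sf1  (Sf1 fixes flow; stroke at Sf1)
b2 |J1  (C1 outputs effort q/C1)
b0 |GY1  (J1: bond 2 brought effort, rest push out)
b3 |R1  (J1 effort already set via bond 2)
b5 |I1  (J1 effort already set via bond 2)
b1 |GY1  (GY1: gyrator matches bond 0)
b6 |J2  (J2: last free bond brings effort in)

#0 stroke→GY1
#1 stroke→GY1
#2 stroke→J1
#3 stroke→R1
#4 stroke→Sf1
#5 stroke→I1
#6 stroke→J2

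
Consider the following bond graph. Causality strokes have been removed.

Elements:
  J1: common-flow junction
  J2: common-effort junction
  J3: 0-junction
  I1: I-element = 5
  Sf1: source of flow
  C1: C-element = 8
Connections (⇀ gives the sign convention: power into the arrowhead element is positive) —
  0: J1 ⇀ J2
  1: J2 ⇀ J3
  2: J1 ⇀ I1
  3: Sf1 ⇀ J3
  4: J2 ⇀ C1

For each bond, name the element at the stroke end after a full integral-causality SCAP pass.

bond 3 stroke at Sf1  (Sf1 fixes flow; stroke at Sf1)
bond 1 stroke at J3  (only one effort-in slot at J3)
bond 2 stroke at I1  (I1: I, integral causality)
bond 0 stroke at J1  (J1: bond 2 brought flow, rest push out)
bond 4 stroke at J2  (only one effort-in slot at J2)

β0 stroke at J1
β1 stroke at J3
β2 stroke at I1
β3 stroke at Sf1
β4 stroke at J2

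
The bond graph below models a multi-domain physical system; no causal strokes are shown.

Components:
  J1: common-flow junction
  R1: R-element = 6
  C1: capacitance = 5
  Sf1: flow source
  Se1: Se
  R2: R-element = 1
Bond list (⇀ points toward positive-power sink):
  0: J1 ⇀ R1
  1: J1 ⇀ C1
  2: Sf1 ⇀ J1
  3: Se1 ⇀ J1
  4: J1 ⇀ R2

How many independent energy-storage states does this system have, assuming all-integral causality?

1  (C1 all integral)

bond 2 stroke→Sf1  (Sf1 (Sf) sets flow on bond)
bond 3 stroke→J1  (source Se1 imposes e)
bond 0 stroke→J1  (J1 flow already set via bond 2)
bond 1 stroke→J1  (common-f at J1 fixed by 2)
bond 4 stroke→J1  (common-f at J1 fixed by 2)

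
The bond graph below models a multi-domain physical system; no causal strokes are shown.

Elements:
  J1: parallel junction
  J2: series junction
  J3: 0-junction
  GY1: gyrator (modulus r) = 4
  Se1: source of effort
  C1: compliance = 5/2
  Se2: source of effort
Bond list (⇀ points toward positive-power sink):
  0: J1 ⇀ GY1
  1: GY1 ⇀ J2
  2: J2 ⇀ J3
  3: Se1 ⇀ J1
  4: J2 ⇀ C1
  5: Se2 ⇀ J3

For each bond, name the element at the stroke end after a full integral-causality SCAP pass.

b0 stroke→GY1
b1 stroke→GY1
b2 stroke→J2
b3 stroke→J1
b4 stroke→J2
b5 stroke→J3

b3 |J1  (Se1 (Se) sets effort on bond)
b5 |J3  (Se2 fixes effort; stroke away)
b0 |GY1  (common-e at J1 fixed by 3)
b2 |J2  (0-jn J3 has e-setter on 5)
b1 |GY1  (through GY1, causality inverts; strokes same side of GY1)
b4 |J2  (common-f at J2 fixed by 1)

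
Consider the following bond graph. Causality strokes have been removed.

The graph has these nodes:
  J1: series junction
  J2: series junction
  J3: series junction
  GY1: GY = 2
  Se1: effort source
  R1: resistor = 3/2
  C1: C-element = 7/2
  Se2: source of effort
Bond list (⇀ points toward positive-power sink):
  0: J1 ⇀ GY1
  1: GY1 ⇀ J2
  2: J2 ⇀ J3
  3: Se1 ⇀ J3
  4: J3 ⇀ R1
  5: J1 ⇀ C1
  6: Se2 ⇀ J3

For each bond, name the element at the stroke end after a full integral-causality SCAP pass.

bond 0 stroke at GY1
bond 1 stroke at GY1
bond 2 stroke at J2
bond 3 stroke at J3
bond 4 stroke at J3
bond 5 stroke at J1
bond 6 stroke at J3

b3 stroke at J3  (Se1: effort source, stroke at far end)
b6 stroke at J3  (Se2: effort source, stroke at far end)
b5 stroke at J1  (C1: C, integral causality)
b0 stroke at GY1  (J1 needs exactly one f-in)
b1 stroke at GY1  (GY1: gyrator matches bond 0)
b2 stroke at J2  (J2 flow already set via bond 1)
b4 stroke at J3  (1-jn J3 has f-setter on 2)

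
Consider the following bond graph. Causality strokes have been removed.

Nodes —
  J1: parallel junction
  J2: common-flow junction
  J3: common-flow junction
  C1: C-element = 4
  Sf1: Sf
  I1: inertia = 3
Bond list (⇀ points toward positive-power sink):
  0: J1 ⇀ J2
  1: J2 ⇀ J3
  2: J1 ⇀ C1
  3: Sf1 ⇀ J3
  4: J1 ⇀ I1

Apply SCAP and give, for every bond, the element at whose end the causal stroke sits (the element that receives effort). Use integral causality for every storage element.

#0 →J2
#1 →J3
#2 →J1
#3 →Sf1
#4 →I1

β3 stroke→Sf1  (Sf1 (Sf) sets flow on bond)
β1 stroke→J3  (1-jn J3 has f-setter on 3)
β0 stroke→J2  (J2: bond 1 brought flow, rest push out)
β2 stroke→J1  (C1: C, integral causality)
β4 stroke→I1  (J1 effort already set via bond 2)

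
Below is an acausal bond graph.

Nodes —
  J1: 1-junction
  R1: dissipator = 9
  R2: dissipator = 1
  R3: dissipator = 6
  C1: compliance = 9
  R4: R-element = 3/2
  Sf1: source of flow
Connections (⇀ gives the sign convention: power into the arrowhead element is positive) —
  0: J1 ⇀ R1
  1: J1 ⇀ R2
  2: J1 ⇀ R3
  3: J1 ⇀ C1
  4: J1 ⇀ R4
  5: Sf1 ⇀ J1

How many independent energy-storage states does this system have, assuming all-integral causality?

#5 stroke→Sf1  (Sf1 (Sf) sets flow on bond)
#0 stroke→J1  (common-f at J1 fixed by 5)
#1 stroke→J1  (common-f at J1 fixed by 5)
#2 stroke→J1  (J1: bond 5 brought flow, rest push out)
#3 stroke→J1  (common-f at J1 fixed by 5)
#4 stroke→J1  (J1: bond 5 brought flow, rest push out)

1  (C1 all integral)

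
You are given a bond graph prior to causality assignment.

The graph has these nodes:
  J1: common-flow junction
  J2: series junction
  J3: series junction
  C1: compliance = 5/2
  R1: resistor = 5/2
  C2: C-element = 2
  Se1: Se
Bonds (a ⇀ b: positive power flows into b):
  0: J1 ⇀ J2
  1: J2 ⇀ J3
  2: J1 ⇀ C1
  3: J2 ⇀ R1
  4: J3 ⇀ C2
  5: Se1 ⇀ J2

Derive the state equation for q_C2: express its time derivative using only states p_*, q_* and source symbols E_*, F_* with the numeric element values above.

dq_C2/dt = 2*E_Se1/5 - 4*q_C1/25 - q_C2/5

bond 5 |J2  (Se1 (Se) sets effort on bond)
bond 2 |J1  (C1 outputs effort q/C1)
bond 0 |J2  (J1 needs exactly one f-in)
bond 4 |J3  (C2: C, integral causality)
bond 1 |J2  (J3: last free bond brings flow in)
bond 3 |R1  (J2 needs exactly one f-in)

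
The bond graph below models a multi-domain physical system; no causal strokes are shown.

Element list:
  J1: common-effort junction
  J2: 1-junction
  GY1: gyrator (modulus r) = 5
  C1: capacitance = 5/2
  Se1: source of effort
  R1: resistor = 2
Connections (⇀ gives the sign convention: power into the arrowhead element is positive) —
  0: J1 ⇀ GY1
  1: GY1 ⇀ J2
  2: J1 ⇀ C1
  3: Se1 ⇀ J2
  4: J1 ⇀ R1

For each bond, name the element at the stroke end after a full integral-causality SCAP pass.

#0 |GY1
#1 |GY1
#2 |J1
#3 |J2
#4 |R1

b3 |J2  (source Se1 imposes e)
b1 |GY1  (only one flow-in slot at J2)
b0 |GY1  (through GY1, causality inverts; strokes same side of GY1)
b2 |J1  (C1 integral (e out))
b4 |R1  (J1: bond 2 brought effort, rest push out)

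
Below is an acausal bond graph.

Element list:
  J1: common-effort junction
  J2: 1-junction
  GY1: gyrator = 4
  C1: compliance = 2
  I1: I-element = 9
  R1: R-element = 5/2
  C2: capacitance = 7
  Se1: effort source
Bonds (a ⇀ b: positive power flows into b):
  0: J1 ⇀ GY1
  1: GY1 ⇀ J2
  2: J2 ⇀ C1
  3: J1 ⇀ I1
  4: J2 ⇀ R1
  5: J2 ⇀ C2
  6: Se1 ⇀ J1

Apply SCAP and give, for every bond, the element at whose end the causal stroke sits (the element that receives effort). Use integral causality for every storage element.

b0 |GY1
b1 |GY1
b2 |J2
b3 |I1
b4 |J2
b5 |J2
b6 |J1

bond 6 |J1  (Se1 (Se) sets effort on bond)
bond 0 |GY1  (J1 effort already set via bond 6)
bond 3 |I1  (0-jn J1 has e-setter on 6)
bond 1 |GY1  (through GY1, causality inverts; strokes same side of GY1)
bond 2 |J2  (common-f at J2 fixed by 1)
bond 4 |J2  (common-f at J2 fixed by 1)
bond 5 |J2  (common-f at J2 fixed by 1)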